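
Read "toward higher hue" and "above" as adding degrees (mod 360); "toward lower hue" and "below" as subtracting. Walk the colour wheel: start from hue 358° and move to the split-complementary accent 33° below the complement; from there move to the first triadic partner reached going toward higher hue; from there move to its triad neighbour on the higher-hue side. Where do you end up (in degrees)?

split-comp 33° ↓ +147°: 358 + 147 = 505 → 505 − 360 = 145°
triadic ↑ +120°: 145 + 120 = 265°
triadic ↑ +120°: 265 + 120 = 385 → 385 − 360 = 25°

25°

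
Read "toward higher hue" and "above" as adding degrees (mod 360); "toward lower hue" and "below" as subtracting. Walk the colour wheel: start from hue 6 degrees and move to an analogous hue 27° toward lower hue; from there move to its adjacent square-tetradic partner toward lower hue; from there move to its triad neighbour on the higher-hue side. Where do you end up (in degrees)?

9°

analog 27° ↓ −27°: 6 − 27 = -21 → -21 + 360 = 339°
square ↓ −90°: 339 − 90 = 249°
triadic ↑ +120°: 249 + 120 = 369 → 369 − 360 = 9°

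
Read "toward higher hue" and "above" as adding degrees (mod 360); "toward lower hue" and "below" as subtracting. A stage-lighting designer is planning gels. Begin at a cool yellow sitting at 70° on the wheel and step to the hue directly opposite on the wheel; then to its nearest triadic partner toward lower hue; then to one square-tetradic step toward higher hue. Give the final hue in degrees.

220°

70 + 180 = 250°   (complement)
250 − 120 = 130°   (triadic ↓)
130 + 90 = 220°   (square ↑)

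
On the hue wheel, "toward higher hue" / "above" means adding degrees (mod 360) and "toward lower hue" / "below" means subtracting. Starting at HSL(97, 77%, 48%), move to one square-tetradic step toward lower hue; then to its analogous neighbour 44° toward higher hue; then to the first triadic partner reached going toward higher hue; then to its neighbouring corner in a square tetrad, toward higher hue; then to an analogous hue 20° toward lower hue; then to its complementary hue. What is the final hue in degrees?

61°

97 − 90 = 7°   (square ↓)
7 + 44 = 51°   (analog 44° ↑)
51 + 120 = 171°   (triadic ↑)
171 + 90 = 261°   (square ↑)
261 − 20 = 241°   (analog 20° ↓)
241 + 180 = 421 → 421 − 360 = 61°   (complement)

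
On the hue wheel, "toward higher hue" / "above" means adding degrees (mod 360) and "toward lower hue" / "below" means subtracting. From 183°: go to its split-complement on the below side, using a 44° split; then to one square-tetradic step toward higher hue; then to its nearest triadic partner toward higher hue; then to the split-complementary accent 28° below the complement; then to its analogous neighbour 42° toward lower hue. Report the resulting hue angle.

279°

split-comp 44° ↓ +136°: 183 + 136 = 319°
square ↑ +90°: 319 + 90 = 409 → 409 − 360 = 49°
triadic ↑ +120°: 49 + 120 = 169°
split-comp 28° ↓ +152°: 169 + 152 = 321°
analog 42° ↓ −42°: 321 − 42 = 279°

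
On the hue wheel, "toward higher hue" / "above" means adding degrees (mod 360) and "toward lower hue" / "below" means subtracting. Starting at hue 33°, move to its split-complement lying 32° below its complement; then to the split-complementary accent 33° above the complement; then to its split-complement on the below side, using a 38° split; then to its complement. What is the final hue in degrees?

33 + 148 = 181°   (split-comp 32° ↓)
181 + 213 = 394 → 394 − 360 = 34°   (split-comp 33° ↑)
34 + 142 = 176°   (split-comp 38° ↓)
176 + 180 = 356°   (complement)

356°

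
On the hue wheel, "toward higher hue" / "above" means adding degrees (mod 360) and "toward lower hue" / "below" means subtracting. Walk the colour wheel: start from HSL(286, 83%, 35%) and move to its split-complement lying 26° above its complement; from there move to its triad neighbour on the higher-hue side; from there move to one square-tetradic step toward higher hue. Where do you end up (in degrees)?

342°

+206° (split-comp 26° ↑): 286 + 206 = 492 → 492 − 360 = 132°
+120° (triadic ↑): 132 + 120 = 252°
+90° (square ↑): 252 + 90 = 342°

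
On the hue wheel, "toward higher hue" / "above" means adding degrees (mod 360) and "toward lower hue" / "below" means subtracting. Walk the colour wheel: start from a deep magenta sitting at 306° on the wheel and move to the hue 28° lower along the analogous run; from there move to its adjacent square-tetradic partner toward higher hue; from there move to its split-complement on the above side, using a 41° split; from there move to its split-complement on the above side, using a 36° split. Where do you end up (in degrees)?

analog 28° ↓ −28°: 306 − 28 = 278°
square ↑ +90°: 278 + 90 = 368 → 368 − 360 = 8°
split-comp 41° ↑ +221°: 8 + 221 = 229°
split-comp 36° ↑ +216°: 229 + 216 = 445 → 445 − 360 = 85°

85°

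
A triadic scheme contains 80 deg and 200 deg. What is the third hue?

A triad spaces three hues 120° apart.
The full set is {80°, 200°, 320°}.

320°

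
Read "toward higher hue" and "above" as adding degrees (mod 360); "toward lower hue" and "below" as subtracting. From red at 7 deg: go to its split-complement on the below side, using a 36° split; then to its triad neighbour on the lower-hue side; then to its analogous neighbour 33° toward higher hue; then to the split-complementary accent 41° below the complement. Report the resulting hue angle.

203°

7 + 144 = 151°   (split-comp 36° ↓)
151 − 120 = 31°   (triadic ↓)
31 + 33 = 64°   (analog 33° ↑)
64 + 139 = 203°   (split-comp 41° ↓)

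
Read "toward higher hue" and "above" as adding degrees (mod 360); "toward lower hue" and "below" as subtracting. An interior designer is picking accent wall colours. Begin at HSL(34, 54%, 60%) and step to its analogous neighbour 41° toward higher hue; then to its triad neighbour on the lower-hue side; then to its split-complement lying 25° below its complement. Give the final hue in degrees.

110°

analog 41° ↑ +41°: 34 + 41 = 75°
triadic ↓ −120°: 75 − 120 = -45 → -45 + 360 = 315°
split-comp 25° ↓ +155°: 315 + 155 = 470 → 470 − 360 = 110°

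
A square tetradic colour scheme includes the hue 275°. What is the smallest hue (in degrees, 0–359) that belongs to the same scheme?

5°

A square tetradic scheme places four hues every 90°.
The full set through 275° is {5°, 95°, 185°, 275°}.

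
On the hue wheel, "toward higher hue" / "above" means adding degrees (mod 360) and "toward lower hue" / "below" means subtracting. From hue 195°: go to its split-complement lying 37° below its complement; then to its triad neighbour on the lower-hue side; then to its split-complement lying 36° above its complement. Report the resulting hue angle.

split-comp 37° ↓ +143°: 195 + 143 = 338°
triadic ↓ −120°: 338 − 120 = 218°
split-comp 36° ↑ +216°: 218 + 216 = 434 → 434 − 360 = 74°

74°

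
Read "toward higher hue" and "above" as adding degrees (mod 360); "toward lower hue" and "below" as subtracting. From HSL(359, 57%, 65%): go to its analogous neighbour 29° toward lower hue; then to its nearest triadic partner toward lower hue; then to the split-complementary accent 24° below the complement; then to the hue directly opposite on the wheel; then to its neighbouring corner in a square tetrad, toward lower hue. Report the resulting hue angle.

96°

analog 29° ↓ −29°: 359 − 29 = 330°
triadic ↓ −120°: 330 − 120 = 210°
split-comp 24° ↓ +156°: 210 + 156 = 366 → 366 − 360 = 6°
complement +180°: 6 + 180 = 186°
square ↓ −90°: 186 − 90 = 96°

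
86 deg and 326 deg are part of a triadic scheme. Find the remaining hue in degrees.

206°

A triad places three hues 120° apart.
The full set through 86° is {86°, 206°, 326°}.
Given {86°, 326°}, the missing hue is 206°.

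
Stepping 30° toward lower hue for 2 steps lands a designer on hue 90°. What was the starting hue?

150°

2 steps of 30° (toward lower hue) give a net shift of −60°.
Start = end − shift: 90 + 60 = 150°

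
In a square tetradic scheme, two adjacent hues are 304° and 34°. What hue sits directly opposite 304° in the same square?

124°

A square tetradic scheme places four hues 90° apart; opposite corners are 180° apart.
304 + 180 = 484 → 484 − 360 = 124°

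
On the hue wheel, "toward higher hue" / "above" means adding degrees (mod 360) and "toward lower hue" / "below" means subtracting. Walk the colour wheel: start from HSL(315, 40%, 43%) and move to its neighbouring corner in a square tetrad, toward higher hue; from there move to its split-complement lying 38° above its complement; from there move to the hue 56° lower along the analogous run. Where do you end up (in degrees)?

+90° (square ↑): 315 + 90 = 405 → 405 − 360 = 45°
+218° (split-comp 38° ↑): 45 + 218 = 263°
−56° (analog 56° ↓): 263 − 56 = 207°

207°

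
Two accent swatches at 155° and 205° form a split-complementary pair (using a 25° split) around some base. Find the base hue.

0°

The accents sit 25° either side of the complement, so the complement is their short-arc midpoint on the wheel.
Short-arc midpoint of 155° and 205°: 180°.
Base is 180° from the complement: 180 − 180 = 0°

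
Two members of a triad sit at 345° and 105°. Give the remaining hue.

A triad spaces three hues 120° apart.
The full set is {105°, 225°, 345°}.

225°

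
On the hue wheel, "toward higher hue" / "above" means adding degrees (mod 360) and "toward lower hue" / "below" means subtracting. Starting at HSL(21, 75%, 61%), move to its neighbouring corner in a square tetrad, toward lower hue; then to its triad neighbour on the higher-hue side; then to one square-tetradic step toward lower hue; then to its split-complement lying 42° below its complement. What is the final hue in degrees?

square ↓ −90°: 21 − 90 = -69 → -69 + 360 = 291°
triadic ↑ +120°: 291 + 120 = 411 → 411 − 360 = 51°
square ↓ −90°: 51 − 90 = -39 → -39 + 360 = 321°
split-comp 42° ↓ +138°: 321 + 138 = 459 → 459 − 360 = 99°

99°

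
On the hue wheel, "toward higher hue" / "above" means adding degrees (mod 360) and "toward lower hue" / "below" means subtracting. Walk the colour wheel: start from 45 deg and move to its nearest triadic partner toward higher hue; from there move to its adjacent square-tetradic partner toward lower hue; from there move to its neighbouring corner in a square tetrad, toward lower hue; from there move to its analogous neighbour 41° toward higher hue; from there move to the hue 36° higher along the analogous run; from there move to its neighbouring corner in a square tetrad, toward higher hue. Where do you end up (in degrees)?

45 + 120 = 165°   (triadic ↑)
165 − 90 = 75°   (square ↓)
75 − 90 = -15 → -15 + 360 = 345°   (square ↓)
345 + 41 = 386 → 386 − 360 = 26°   (analog 41° ↑)
26 + 36 = 62°   (analog 36° ↑)
62 + 90 = 152°   (square ↑)

152°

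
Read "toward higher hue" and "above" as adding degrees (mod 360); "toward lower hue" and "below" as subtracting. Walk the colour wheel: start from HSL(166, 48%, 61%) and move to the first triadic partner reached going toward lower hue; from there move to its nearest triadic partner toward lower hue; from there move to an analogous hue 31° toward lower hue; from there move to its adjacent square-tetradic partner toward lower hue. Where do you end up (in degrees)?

165°

166 − 120 = 46°   (triadic ↓)
46 − 120 = -74 → -74 + 360 = 286°   (triadic ↓)
286 − 31 = 255°   (analog 31° ↓)
255 − 90 = 165°   (square ↓)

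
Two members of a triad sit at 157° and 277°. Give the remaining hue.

A triad spaces three hues 120° apart.
The full set is {37°, 157°, 277°}.

37°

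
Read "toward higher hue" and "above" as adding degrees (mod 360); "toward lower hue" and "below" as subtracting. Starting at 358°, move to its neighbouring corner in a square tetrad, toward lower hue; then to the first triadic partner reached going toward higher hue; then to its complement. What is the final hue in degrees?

208°

−90° (square ↓): 358 − 90 = 268°
+120° (triadic ↑): 268 + 120 = 388 → 388 − 360 = 28°
+180° (complement): 28 + 180 = 208°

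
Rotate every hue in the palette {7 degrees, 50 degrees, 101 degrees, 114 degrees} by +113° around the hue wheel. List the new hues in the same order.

120°, 163°, 214°, 227°

7 + 113 = 120°
50 + 113 = 163°
101 + 113 = 214°
114 + 113 = 227°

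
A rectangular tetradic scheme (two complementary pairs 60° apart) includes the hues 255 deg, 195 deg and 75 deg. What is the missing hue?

A rectangular tetradic uses two complementary pairs 60° apart: offsets 0°, 60°, 180°, 240°.
Among {75°, 195°, 255°}, 75° and 255° are a 180° pair.
The remaining hue 195° needs its own complement: 195 + 180 = 375 → 375 − 360 = 15°

15°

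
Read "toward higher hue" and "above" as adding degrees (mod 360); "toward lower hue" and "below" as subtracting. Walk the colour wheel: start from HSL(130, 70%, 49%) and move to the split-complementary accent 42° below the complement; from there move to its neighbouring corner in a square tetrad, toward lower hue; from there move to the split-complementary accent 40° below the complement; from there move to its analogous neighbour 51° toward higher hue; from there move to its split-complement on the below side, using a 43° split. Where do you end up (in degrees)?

146°

130 + 138 = 268°   (split-comp 42° ↓)
268 − 90 = 178°   (square ↓)
178 + 140 = 318°   (split-comp 40° ↓)
318 + 51 = 369 → 369 − 360 = 9°   (analog 51° ↑)
9 + 137 = 146°   (split-comp 43° ↓)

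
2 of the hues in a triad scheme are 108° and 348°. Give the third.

228°

A triad places three hues 120° apart.
The full set through 108° is {108°, 228°, 348°}.
Given {108°, 348°}, the missing hue is 228°.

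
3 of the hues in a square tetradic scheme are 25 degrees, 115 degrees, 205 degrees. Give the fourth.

A square tetradic scheme places four hues every 90°.
The full set through 25° is {25°, 115°, 205°, 295°}.
Given {25°, 115°, 205°}, the missing hue is 295°.

295°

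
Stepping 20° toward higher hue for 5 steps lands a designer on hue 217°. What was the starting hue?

117°

5 steps of 20° (toward higher hue) give a net shift of +100°.
Start = end − shift: 217 − 100 = 117°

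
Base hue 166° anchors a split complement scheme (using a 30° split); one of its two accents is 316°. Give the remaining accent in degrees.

Split-complementary hues sit 30° either side of the complement.
Complement of the base 166°: 166 + 180 = 346°
The given accent 316° is 30° one side of 346°; the other accent sits 30° the other side: 346 + 30 = 376 → 376 − 360 = 16°

16°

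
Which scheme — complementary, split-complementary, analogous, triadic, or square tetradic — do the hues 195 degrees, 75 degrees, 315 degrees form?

Sort the hues: 75°, 195°, 315°.
Successive gaps around the wheel: 120°, 120°, 120°.
Three hues equally spaced 120° apart form a triad.

triadic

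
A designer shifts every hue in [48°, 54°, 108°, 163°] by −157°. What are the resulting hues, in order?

251°, 257°, 311°, 6°

48 − 157 = -109 → -109 + 360 = 251°
54 − 157 = -103 → -103 + 360 = 257°
108 − 157 = -49 → -49 + 360 = 311°
163 − 157 = 6°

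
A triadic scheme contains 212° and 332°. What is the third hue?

92°

A triad spaces three hues 120° apart.
The full set is {92°, 212°, 332°}.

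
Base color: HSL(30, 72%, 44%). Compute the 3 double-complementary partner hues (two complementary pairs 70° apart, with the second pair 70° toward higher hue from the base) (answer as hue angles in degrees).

A rectangular tetradic uses two complementary pairs 70° apart: offsets 0°, 70°, 180°, 250°.
30 + 70 = 100°
30 + 180 = 210°
30 + 250 = 280°

100°, 210°, 280°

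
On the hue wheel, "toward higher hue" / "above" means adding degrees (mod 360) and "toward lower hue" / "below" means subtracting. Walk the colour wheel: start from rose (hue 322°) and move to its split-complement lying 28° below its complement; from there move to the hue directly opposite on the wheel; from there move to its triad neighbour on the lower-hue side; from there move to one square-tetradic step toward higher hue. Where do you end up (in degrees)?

264°

+152° (split-comp 28° ↓): 322 + 152 = 474 → 474 − 360 = 114°
+180° (complement): 114 + 180 = 294°
−120° (triadic ↓): 294 − 120 = 174°
+90° (square ↑): 174 + 90 = 264°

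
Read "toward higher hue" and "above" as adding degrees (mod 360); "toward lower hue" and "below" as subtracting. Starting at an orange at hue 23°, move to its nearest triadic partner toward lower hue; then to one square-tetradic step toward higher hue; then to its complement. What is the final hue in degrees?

173°

−120° (triadic ↓): 23 − 120 = -97 → -97 + 360 = 263°
+90° (square ↑): 263 + 90 = 353°
+180° (complement): 353 + 180 = 533 → 533 − 360 = 173°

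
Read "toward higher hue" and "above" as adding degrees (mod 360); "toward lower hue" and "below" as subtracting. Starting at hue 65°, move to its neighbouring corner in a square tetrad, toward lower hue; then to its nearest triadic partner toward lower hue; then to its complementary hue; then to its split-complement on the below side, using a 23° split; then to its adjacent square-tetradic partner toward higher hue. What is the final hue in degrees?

square ↓ −90°: 65 − 90 = -25 → -25 + 360 = 335°
triadic ↓ −120°: 335 − 120 = 215°
complement +180°: 215 + 180 = 395 → 395 − 360 = 35°
split-comp 23° ↓ +157°: 35 + 157 = 192°
square ↑ +90°: 192 + 90 = 282°

282°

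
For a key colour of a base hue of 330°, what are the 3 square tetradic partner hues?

A square tetradic scheme places four hues every 90°.
330 + 90 = 420 → 420 − 360 = 60°
330 + 180 = 510 → 510 − 360 = 150°
330 + 270 = 600 → 600 − 360 = 240°

60°, 150° and 240°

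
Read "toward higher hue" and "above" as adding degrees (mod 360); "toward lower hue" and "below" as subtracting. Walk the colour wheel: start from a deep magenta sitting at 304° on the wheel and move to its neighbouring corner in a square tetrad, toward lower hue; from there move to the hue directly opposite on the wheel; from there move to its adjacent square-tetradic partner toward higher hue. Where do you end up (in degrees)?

−90° (square ↓): 304 − 90 = 214°
+180° (complement): 214 + 180 = 394 → 394 − 360 = 34°
+90° (square ↑): 34 + 90 = 124°

124°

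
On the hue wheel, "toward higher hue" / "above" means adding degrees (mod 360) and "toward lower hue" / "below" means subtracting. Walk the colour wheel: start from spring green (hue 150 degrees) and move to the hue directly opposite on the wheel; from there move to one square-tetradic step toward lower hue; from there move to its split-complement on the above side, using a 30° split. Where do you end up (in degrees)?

90°

150 + 180 = 330°   (complement)
330 − 90 = 240°   (square ↓)
240 + 210 = 450 → 450 − 360 = 90°   (split-comp 30° ↑)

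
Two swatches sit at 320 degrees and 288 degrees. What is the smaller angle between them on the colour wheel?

32°

|320 − 288| = 32.
32 ≤ 180, so the shorter arc is 32°.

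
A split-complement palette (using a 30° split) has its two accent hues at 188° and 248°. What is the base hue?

The accents sit 30° either side of the complement, so the complement is their short-arc midpoint on the wheel.
Short-arc midpoint of 188° and 248°: 218°.
Base is 180° from the complement: 218 − 180 = 38°

38°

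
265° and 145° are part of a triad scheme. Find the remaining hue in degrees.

25°

A triad places three hues 120° apart.
The full set through 145° is {25°, 145°, 265°}.
Given {145°, 265°}, the missing hue is 25°.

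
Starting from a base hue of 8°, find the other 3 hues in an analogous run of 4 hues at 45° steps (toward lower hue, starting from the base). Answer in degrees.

323°, 278°, 233°

Analogous hues sit every 45° along the wheel.
8 − 45 = -37 → -37 + 360 = 323°
8 − 90 = -82 → -82 + 360 = 278°
8 − 135 = -127 → -127 + 360 = 233°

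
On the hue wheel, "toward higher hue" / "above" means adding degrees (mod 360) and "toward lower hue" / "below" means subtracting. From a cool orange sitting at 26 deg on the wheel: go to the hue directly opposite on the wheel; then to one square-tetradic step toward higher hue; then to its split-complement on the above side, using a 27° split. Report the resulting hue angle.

143°

26 + 180 = 206°   (complement)
206 + 90 = 296°   (square ↑)
296 + 207 = 503 → 503 − 360 = 143°   (split-comp 27° ↑)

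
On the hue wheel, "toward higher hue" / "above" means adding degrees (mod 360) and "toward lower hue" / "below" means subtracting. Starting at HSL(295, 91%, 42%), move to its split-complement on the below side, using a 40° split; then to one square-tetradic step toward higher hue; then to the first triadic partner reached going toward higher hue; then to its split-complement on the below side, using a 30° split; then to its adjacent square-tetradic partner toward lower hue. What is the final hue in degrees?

345°

295 + 140 = 435 → 435 − 360 = 75°   (split-comp 40° ↓)
75 + 90 = 165°   (square ↑)
165 + 120 = 285°   (triadic ↑)
285 + 150 = 435 → 435 − 360 = 75°   (split-comp 30° ↓)
75 − 90 = -15 → -15 + 360 = 345°   (square ↓)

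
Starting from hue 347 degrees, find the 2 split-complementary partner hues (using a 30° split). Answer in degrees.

137° and 197°

Split-complementary hues sit 30° either side of the complement.
Complement of 347 degrees: 347 + 180 = 527 → 527 − 360 = 167°
167 − 30 = 137°
167 + 30 = 197°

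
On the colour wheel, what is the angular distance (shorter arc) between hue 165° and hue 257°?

|165 − 257| = 92.
92 ≤ 180, so the shorter arc is 92°.

92°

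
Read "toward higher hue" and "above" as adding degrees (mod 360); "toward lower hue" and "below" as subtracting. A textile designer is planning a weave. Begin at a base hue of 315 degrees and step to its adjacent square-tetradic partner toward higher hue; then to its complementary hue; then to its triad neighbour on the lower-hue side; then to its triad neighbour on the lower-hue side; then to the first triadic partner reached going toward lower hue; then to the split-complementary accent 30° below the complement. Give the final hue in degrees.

square ↑ +90°: 315 + 90 = 405 → 405 − 360 = 45°
complement +180°: 45 + 180 = 225°
triadic ↓ −120°: 225 − 120 = 105°
triadic ↓ −120°: 105 − 120 = -15 → -15 + 360 = 345°
triadic ↓ −120°: 345 − 120 = 225°
split-comp 30° ↓ +150°: 225 + 150 = 375 → 375 − 360 = 15°

15°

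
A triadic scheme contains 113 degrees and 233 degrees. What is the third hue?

353°

A triad spaces three hues 120° apart.
The full set is {113°, 233°, 353°}.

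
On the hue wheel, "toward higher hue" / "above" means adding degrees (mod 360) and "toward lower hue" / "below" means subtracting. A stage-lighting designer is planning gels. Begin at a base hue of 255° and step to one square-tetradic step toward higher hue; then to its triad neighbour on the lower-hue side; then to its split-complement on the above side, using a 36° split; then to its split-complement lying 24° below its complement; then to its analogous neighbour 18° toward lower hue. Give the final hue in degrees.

219°

255 + 90 = 345°   (square ↑)
345 − 120 = 225°   (triadic ↓)
225 + 216 = 441 → 441 − 360 = 81°   (split-comp 36° ↑)
81 + 156 = 237°   (split-comp 24° ↓)
237 − 18 = 219°   (analog 18° ↓)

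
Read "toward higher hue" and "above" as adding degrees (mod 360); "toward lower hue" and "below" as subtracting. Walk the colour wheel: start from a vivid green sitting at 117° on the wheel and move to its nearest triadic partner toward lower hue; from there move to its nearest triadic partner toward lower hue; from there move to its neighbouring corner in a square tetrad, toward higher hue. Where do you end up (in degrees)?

327°

−120° (triadic ↓): 117 − 120 = -3 → -3 + 360 = 357°
−120° (triadic ↓): 357 − 120 = 237°
+90° (square ↑): 237 + 90 = 327°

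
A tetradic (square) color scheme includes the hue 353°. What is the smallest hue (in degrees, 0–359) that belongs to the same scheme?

A square tetradic scheme places four hues every 90°.
The full set through 353° is {83°, 173°, 263°, 353°}.

83°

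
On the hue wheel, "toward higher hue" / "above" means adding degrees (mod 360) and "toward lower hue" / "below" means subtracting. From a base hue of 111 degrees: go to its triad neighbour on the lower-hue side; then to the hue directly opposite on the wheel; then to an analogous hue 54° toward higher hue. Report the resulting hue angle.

225°

−120° (triadic ↓): 111 − 120 = -9 → -9 + 360 = 351°
+180° (complement): 351 + 180 = 531 → 531 − 360 = 171°
+54° (analog 54° ↑): 171 + 54 = 225°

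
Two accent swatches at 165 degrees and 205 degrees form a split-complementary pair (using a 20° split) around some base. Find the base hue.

5°

The accents sit 20° either side of the complement, so the complement is their short-arc midpoint on the wheel.
Short-arc midpoint of 165° and 205°: 185°.
Base is 180° from the complement: 185 − 180 = 5°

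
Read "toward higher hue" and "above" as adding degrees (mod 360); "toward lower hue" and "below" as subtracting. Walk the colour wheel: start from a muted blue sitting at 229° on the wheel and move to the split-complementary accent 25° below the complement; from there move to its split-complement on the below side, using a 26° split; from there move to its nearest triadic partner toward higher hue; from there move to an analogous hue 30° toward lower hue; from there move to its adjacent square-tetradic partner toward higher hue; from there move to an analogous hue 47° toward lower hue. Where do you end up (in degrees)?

311°

split-comp 25° ↓ +155°: 229 + 155 = 384 → 384 − 360 = 24°
split-comp 26° ↓ +154°: 24 + 154 = 178°
triadic ↑ +120°: 178 + 120 = 298°
analog 30° ↓ −30°: 298 − 30 = 268°
square ↑ +90°: 268 + 90 = 358°
analog 47° ↓ −47°: 358 − 47 = 311°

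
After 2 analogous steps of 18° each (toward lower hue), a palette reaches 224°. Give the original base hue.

260°

2 steps of 18° (toward lower hue) give a net shift of −36°.
Start = end − shift: 224 + 36 = 260°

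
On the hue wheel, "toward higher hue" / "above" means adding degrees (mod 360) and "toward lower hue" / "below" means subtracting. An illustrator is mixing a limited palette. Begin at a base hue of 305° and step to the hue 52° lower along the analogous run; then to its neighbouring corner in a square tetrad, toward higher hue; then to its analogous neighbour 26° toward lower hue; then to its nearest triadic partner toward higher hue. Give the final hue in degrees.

77°

305 − 52 = 253°   (analog 52° ↓)
253 + 90 = 343°   (square ↑)
343 − 26 = 317°   (analog 26° ↓)
317 + 120 = 437 → 437 − 360 = 77°   (triadic ↑)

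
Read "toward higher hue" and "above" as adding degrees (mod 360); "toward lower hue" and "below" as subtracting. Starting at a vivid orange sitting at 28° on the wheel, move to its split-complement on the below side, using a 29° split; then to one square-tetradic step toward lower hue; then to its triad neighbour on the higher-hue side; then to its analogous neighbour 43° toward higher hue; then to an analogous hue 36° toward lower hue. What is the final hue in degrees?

216°

+151° (split-comp 29° ↓): 28 + 151 = 179°
−90° (square ↓): 179 − 90 = 89°
+120° (triadic ↑): 89 + 120 = 209°
+43° (analog 43° ↑): 209 + 43 = 252°
−36° (analog 36° ↓): 252 − 36 = 216°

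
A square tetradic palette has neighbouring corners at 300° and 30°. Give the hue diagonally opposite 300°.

120°

A square tetradic scheme places four hues 90° apart; opposite corners are 180° apart.
300 + 180 = 480 → 480 − 360 = 120°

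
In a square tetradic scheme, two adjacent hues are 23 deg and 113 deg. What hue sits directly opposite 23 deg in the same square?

A square tetradic scheme places four hues 90° apart; opposite corners are 180° apart.
23 + 180 = 203°

203°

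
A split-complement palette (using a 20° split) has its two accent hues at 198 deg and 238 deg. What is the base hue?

The accents sit 20° either side of the complement, so the complement is their short-arc midpoint on the wheel.
Short-arc midpoint of 198° and 238°: 218°.
Base is 180° from the complement: 218 − 180 = 38°

38°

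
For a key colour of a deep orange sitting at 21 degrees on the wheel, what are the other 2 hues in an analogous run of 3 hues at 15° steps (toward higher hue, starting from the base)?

36° and 51°

Analogous hues sit every 15° along the wheel.
21 + 15 = 36°
21 + 30 = 51°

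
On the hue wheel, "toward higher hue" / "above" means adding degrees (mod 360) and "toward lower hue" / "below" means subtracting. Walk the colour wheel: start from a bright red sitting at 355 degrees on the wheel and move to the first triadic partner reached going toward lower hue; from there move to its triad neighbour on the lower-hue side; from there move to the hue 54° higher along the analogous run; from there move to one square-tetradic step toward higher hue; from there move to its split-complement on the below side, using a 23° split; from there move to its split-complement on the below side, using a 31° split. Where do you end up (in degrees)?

205°

−120° (triadic ↓): 355 − 120 = 235°
−120° (triadic ↓): 235 − 120 = 115°
+54° (analog 54° ↑): 115 + 54 = 169°
+90° (square ↑): 169 + 90 = 259°
+157° (split-comp 23° ↓): 259 + 157 = 416 → 416 − 360 = 56°
+149° (split-comp 31° ↓): 56 + 149 = 205°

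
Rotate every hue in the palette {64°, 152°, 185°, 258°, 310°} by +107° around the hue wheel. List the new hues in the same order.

64 + 107 = 171°
152 + 107 = 259°
185 + 107 = 292°
258 + 107 = 365 → 365 − 360 = 5°
310 + 107 = 417 → 417 − 360 = 57°

171°, 259°, 292°, 5°, 57°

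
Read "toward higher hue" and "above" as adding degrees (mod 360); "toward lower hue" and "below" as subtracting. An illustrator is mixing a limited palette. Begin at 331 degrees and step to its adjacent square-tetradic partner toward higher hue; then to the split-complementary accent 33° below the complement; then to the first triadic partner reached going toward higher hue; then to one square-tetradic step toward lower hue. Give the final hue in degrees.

238°

square ↑ +90°: 331 + 90 = 421 → 421 − 360 = 61°
split-comp 33° ↓ +147°: 61 + 147 = 208°
triadic ↑ +120°: 208 + 120 = 328°
square ↓ −90°: 328 − 90 = 238°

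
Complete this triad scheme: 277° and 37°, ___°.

A triad places three hues 120° apart.
The full set through 37° is {37°, 157°, 277°}.
Given {37°, 277°}, the missing hue is 157°.

157°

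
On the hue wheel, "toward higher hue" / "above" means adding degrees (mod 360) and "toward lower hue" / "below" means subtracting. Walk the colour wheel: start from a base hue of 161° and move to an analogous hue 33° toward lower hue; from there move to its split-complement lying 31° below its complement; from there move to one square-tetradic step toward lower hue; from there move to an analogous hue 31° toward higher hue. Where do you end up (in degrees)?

−33° (analog 33° ↓): 161 − 33 = 128°
+149° (split-comp 31° ↓): 128 + 149 = 277°
−90° (square ↓): 277 − 90 = 187°
+31° (analog 31° ↑): 187 + 31 = 218°

218°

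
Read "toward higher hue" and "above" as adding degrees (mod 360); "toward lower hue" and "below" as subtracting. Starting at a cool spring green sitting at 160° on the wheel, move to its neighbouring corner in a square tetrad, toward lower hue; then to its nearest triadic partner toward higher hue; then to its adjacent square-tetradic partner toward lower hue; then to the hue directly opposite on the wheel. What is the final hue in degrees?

280°

square ↓ −90°: 160 − 90 = 70°
triadic ↑ +120°: 70 + 120 = 190°
square ↓ −90°: 190 − 90 = 100°
complement +180°: 100 + 180 = 280°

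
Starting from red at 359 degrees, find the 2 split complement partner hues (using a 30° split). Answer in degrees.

Split-complementary hues sit 30° either side of the complement.
Complement of 359 degrees: 359 + 180 = 539 → 539 − 360 = 179°
179 − 30 = 149°
179 + 30 = 209°

149° and 209°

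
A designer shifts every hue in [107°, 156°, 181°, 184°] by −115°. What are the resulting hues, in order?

352°, 41°, 66°, 69°

107 − 115 = -8 → -8 + 360 = 352°
156 − 115 = 41°
181 − 115 = 66°
184 − 115 = 69°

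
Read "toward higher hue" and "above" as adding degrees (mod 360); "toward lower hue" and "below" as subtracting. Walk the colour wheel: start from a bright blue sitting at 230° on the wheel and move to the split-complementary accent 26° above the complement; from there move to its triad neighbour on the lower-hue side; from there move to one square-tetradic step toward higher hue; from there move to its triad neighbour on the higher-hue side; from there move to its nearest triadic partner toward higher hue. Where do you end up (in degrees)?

230 + 206 = 436 → 436 − 360 = 76°   (split-comp 26° ↑)
76 − 120 = -44 → -44 + 360 = 316°   (triadic ↓)
316 + 90 = 406 → 406 − 360 = 46°   (square ↑)
46 + 120 = 166°   (triadic ↑)
166 + 120 = 286°   (triadic ↑)

286°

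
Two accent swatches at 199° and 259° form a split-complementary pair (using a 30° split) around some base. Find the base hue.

The accents sit 30° either side of the complement, so the complement is their short-arc midpoint on the wheel.
Short-arc midpoint of 199° and 259°: 229°.
Base is 180° from the complement: 229 − 180 = 49°

49°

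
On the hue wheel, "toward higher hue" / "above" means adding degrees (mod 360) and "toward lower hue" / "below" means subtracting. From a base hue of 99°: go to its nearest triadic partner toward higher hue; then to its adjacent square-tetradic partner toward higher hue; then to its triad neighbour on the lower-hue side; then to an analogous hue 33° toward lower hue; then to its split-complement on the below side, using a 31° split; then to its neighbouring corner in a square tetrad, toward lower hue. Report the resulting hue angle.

215°

99 + 120 = 219°   (triadic ↑)
219 + 90 = 309°   (square ↑)
309 − 120 = 189°   (triadic ↓)
189 − 33 = 156°   (analog 33° ↓)
156 + 149 = 305°   (split-comp 31° ↓)
305 − 90 = 215°   (square ↓)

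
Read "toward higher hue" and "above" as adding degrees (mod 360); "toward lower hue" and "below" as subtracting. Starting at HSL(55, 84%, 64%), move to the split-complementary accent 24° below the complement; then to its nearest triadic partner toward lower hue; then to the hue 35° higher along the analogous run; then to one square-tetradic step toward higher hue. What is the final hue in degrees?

216°

split-comp 24° ↓ +156°: 55 + 156 = 211°
triadic ↓ −120°: 211 − 120 = 91°
analog 35° ↑ +35°: 91 + 35 = 126°
square ↑ +90°: 126 + 90 = 216°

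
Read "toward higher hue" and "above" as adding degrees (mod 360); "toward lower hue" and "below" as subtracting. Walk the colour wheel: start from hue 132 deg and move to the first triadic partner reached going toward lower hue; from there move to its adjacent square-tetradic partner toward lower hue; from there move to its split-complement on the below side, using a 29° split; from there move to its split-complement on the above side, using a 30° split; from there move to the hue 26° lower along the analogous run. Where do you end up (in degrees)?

132 − 120 = 12°   (triadic ↓)
12 − 90 = -78 → -78 + 360 = 282°   (square ↓)
282 + 151 = 433 → 433 − 360 = 73°   (split-comp 29° ↓)
73 + 210 = 283°   (split-comp 30° ↑)
283 − 26 = 257°   (analog 26° ↓)

257°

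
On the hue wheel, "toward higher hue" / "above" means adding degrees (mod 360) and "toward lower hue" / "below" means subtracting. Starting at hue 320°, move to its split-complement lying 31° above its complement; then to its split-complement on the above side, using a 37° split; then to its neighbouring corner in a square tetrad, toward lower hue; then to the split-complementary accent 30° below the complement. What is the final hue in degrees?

320 + 211 = 531 → 531 − 360 = 171°   (split-comp 31° ↑)
171 + 217 = 388 → 388 − 360 = 28°   (split-comp 37° ↑)
28 − 90 = -62 → -62 + 360 = 298°   (square ↓)
298 + 150 = 448 → 448 − 360 = 88°   (split-comp 30° ↓)

88°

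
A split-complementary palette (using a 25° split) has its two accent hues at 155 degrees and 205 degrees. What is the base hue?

The accents sit 25° either side of the complement, so the complement is their short-arc midpoint on the wheel.
Short-arc midpoint of 155° and 205°: 180°.
Base is 180° from the complement: 180 − 180 = 0°

0°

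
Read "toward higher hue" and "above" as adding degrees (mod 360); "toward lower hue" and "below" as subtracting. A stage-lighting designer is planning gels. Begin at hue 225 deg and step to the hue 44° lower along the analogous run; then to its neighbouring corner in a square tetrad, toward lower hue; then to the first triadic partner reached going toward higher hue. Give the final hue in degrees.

211°

−44° (analog 44° ↓): 225 − 44 = 181°
−90° (square ↓): 181 − 90 = 91°
+120° (triadic ↑): 91 + 120 = 211°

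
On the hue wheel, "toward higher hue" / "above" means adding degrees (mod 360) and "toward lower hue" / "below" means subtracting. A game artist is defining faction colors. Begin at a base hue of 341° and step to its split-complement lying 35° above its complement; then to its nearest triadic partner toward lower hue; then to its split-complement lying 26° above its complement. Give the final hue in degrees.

282°

+215° (split-comp 35° ↑): 341 + 215 = 556 → 556 − 360 = 196°
−120° (triadic ↓): 196 − 120 = 76°
+206° (split-comp 26° ↑): 76 + 206 = 282°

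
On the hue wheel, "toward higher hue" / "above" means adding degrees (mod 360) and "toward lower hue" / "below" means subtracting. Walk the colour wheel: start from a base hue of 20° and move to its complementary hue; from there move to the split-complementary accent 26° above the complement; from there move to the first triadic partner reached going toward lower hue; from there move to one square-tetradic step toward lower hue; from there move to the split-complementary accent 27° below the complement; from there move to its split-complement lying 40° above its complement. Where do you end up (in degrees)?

209°

20 + 180 = 200°   (complement)
200 + 206 = 406 → 406 − 360 = 46°   (split-comp 26° ↑)
46 − 120 = -74 → -74 + 360 = 286°   (triadic ↓)
286 − 90 = 196°   (square ↓)
196 + 153 = 349°   (split-comp 27° ↓)
349 + 220 = 569 → 569 − 360 = 209°   (split-comp 40° ↑)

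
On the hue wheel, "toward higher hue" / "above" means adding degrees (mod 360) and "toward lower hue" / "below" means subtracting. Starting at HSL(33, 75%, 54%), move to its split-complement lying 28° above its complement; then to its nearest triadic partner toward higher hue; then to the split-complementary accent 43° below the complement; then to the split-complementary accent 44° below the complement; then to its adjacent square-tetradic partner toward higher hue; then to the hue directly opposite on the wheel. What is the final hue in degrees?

+208° (split-comp 28° ↑): 33 + 208 = 241°
+120° (triadic ↑): 241 + 120 = 361 → 361 − 360 = 1°
+137° (split-comp 43° ↓): 1 + 137 = 138°
+136° (split-comp 44° ↓): 138 + 136 = 274°
+90° (square ↑): 274 + 90 = 364 → 364 − 360 = 4°
+180° (complement): 4 + 180 = 184°

184°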